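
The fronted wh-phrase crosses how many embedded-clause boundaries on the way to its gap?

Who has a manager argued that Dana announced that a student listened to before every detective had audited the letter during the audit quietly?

"who" is extracted from the PP object of "listened".
Boundaries crossed, outermost first: [that], [that] — 2 in total.

2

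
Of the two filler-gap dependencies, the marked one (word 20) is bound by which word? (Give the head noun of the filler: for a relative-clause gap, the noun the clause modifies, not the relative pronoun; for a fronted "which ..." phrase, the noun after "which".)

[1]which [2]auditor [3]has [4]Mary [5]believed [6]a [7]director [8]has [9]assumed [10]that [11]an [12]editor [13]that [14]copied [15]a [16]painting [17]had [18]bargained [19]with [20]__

The marked gap is the object of the preposition "with" of "bargained".
Its filler is the fronted wh-phrase "which auditor", at word 2.
(The other dependency links word 12 to a gap after word 13.)

2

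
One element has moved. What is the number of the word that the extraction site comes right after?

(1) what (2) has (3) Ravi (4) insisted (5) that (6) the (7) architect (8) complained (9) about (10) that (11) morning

The displaced element is "what" (word 1).
It is linked across 1 clause boundary (that).
It functions as the object of the preposition "about" of "complained", so the gap sits immediately after word 9 ("about").
Base order: Ravi has insisted that the architect complained about what that morning.

9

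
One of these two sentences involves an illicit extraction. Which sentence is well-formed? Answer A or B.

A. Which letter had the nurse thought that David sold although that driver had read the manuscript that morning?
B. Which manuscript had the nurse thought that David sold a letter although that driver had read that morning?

In B, the wh-phrase is extracted from inside an adjunct island (introduced by "although"), which blocks movement.
In A, the extraction path crosses only that-complement boundaries, which are transparent.
So A is grammatical.

A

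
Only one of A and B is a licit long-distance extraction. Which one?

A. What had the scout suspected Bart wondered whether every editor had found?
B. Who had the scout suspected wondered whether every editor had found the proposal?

B

In A, the wh-phrase is extracted from inside a wh-island (introduced by "whether"), which blocks movement.
In B, the extraction path crosses only that-complement boundaries, which are transparent.
So B is grammatical.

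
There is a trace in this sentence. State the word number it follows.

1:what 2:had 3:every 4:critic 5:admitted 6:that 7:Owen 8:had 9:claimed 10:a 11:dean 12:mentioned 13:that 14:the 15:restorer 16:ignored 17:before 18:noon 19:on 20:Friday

The displaced element is "what" (word 1).
It is linked across 3 clause boundaries (that → Ø → that).
It functions as the direct object of "ignored", so the gap sits immediately after word 16 ("ignored").
Base order: Every critic had admitted that Owen had claimed a dean mentioned that the restorer ignored what before noon on Friday.

16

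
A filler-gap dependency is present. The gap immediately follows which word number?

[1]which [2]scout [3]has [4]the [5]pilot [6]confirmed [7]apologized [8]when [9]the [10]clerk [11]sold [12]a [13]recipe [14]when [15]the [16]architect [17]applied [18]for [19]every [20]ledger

6

The displaced element is "which scout" (word 2).
It is linked across 1 clause boundary (Ø).
It functions as the subject of "apologized", so the gap sits immediately after word 6 ("confirmed").
Base order: The pilot has confirmed which scout apologized when the clerk sold a recipe when the architect applied for every ledger.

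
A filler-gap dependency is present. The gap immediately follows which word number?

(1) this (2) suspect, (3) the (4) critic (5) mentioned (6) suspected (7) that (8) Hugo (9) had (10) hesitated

The displaced element is "this suspect" (word 2).
It is linked across 1 clause boundary (Ø).
It functions as the subject of "suspected", so the gap sits immediately after word 5 ("mentioned").
Base order: The critic mentioned that this suspect suspected that Hugo had hesitated.

5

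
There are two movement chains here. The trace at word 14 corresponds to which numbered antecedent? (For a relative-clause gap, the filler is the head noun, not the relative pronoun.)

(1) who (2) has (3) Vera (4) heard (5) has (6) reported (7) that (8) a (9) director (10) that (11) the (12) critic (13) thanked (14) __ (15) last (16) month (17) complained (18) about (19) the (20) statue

9

The marked gap is inside the relative clause, the direct object of "thanked".
Its filler is the head noun "director" (via "that"), at word 9.
(The other dependency links word 1 to a gap after word 4.)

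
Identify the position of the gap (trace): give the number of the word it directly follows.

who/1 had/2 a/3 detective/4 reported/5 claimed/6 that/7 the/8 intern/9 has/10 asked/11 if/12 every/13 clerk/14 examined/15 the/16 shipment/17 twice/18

The displaced element is "who" (word 1).
It is linked across 1 clause boundary (Ø).
It functions as the subject of "claimed", so the gap sits immediately after word 5 ("reported").
Base order: A detective had reported who claimed that the intern has asked if every clerk examined the shipment twice.

5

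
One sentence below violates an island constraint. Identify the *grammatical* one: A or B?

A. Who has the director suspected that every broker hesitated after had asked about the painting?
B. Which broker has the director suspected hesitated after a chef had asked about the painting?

B

In A, the wh-phrase is extracted from inside an adjunct island (introduced by "after"), which blocks movement.
In B, the extraction path crosses only that-complement boundaries, which are transparent.
So B is grammatical.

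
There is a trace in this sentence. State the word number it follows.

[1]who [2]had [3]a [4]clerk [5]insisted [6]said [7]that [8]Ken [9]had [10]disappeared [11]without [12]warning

The displaced element is "who" (word 1).
It is linked across 1 clause boundary (Ø).
It functions as the subject of "said", so the gap sits immediately after word 5 ("insisted").
Base order: A clerk had insisted that who said that Ken had disappeared without warning.

5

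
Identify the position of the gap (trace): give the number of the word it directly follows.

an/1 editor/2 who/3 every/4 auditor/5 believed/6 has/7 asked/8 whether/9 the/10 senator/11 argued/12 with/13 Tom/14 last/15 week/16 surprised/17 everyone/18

The displaced element is "an editor" (word 2).
It is linked across 1 clause boundary (Ø).
It functions as the subject of "asked", so the gap sits immediately after word 6 ("believed").
Base order: Every auditor believed that an editor has asked whether the senator argued with Tom last week.

6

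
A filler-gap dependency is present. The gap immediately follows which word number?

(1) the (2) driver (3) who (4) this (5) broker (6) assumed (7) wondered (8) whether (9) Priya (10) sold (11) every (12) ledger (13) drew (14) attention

The displaced element is "the driver" (word 2).
It is linked across 1 clause boundary (Ø).
It functions as the subject of "wondered", so the gap sits immediately after word 6 ("assumed").
Base order: This broker assumed that the driver wondered whether Priya sold every ledger.

6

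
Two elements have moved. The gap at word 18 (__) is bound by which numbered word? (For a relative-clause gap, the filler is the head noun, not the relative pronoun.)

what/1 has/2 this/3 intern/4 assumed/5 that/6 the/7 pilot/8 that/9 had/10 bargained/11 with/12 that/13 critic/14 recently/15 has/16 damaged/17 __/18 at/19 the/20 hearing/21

1

The marked gap is the direct object of "damaged".
Its filler is the fronted wh-phrase "what", at word 1.
(The other dependency links word 8 to a gap after word 9.)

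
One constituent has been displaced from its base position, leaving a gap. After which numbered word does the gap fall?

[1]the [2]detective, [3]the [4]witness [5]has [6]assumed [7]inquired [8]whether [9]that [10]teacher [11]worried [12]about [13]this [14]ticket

6

The displaced element is "the detective" (word 2).
It is linked across 1 clause boundary (Ø).
It functions as the subject of "inquired", so the gap sits immediately after word 6 ("assumed").
Base order: The witness has assumed that the detective inquired whether that teacher worried about this ticket.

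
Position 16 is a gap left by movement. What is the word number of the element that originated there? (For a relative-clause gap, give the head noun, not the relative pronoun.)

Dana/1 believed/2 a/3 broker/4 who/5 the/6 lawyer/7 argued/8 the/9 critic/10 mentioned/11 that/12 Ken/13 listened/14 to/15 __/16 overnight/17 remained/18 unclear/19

4

The gap at 16 is the prepositional object of "listened", inside a relative clause.
The relative pronoun is "who" (word 5); it is bound by the head noun immediately before it.
Its filler is the head noun "broker", at word 4.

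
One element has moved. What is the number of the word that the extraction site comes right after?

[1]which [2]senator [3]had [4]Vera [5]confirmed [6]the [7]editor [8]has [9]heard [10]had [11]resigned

The displaced element is "which senator" (word 2).
It is linked across 2 clause boundaries (Ø → Ø).
It functions as the subject of "resigned", so the gap sits immediately after word 9 ("heard").
Base order: Vera had confirmed the editor has heard that which senator had resigned.

9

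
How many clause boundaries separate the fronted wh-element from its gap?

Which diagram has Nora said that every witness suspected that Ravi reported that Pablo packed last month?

3

"which diagram" is extracted from the object of "packed".
Boundaries crossed, outermost first: [that], [that], [that] — 3 in total.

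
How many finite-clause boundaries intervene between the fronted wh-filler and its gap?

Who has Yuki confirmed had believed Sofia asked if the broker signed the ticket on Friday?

"who" is extracted from the subject of "believed".
Boundaries crossed, outermost first: [Ø] — 1 in total.

1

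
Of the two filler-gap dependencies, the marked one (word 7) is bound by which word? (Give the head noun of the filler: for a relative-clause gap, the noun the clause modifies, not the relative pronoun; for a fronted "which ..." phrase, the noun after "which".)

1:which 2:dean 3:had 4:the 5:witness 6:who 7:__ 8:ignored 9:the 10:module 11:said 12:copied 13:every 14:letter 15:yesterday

5

The marked gap is inside the relative clause, the subject of "ignored".
Its filler is the head noun "witness" (via "who"), at word 5.
(The other dependency links word 2 to a gap after word 11.)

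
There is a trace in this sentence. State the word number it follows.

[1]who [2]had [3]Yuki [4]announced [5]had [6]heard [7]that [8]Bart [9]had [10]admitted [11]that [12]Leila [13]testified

4

The displaced element is "who" (word 1).
It is linked across 1 clause boundary (Ø).
It functions as the subject of "heard", so the gap sits immediately after word 4 ("announced").
Base order: Yuki had announced that who had heard that Bart had admitted that Leila testified.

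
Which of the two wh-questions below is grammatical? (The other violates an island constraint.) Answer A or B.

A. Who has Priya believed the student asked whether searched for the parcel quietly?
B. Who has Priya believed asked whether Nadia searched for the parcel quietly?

B

In A, the wh-phrase is extracted from inside a wh-island (introduced by "whether"), which blocks movement.
In B, the extraction path crosses only that-complement boundaries, which are transparent.
So B is grammatical.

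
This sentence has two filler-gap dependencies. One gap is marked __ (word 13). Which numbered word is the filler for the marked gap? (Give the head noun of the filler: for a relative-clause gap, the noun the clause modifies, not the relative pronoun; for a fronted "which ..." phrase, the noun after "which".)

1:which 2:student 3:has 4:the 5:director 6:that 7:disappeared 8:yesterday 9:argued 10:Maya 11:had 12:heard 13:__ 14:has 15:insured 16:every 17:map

2

The marked gap is the subject of "insured".
Its filler is the fronted wh-phrase "which student", at word 2.
(The other dependency links word 5 to a gap after word 6.)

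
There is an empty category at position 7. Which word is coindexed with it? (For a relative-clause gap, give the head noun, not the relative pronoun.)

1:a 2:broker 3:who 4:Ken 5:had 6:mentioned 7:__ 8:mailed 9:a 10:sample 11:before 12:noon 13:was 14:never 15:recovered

The gap at 7 is the subject of "mailed", inside a relative clause.
The relative pronoun is "who" (word 3); it is bound by the head noun immediately before it.
Its filler is the head noun "broker", at word 2.

2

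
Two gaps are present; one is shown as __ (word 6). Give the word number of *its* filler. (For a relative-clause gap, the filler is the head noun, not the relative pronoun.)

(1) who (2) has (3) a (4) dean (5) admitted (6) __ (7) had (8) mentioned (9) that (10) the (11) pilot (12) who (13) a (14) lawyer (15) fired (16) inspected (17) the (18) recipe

The marked gap is the subject of "mentioned".
Its filler is the fronted wh-phrase "who", at word 1.
(The other dependency links word 11 to a gap after word 15.)

1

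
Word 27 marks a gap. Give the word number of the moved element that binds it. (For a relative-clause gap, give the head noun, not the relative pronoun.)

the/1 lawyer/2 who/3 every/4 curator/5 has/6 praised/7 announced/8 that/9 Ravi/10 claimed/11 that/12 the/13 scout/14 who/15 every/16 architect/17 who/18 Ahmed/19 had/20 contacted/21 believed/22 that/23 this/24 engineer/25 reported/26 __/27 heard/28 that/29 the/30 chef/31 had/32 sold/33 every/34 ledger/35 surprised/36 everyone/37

14

The gap at 27 is the subject of "heard", inside a relative clause.
The relative pronoun is "who" (word 15); it is bound by the head noun immediately before it.
Its filler is the head noun "scout", at word 14.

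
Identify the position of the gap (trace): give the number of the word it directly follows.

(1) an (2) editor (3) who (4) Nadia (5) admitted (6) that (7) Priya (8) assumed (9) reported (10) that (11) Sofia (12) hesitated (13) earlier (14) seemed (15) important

8

The displaced element is "an editor" (word 2).
It is linked across 2 clause boundaries (that → Ø).
It functions as the subject of "reported", so the gap sits immediately after word 8 ("assumed").
Base order: Nadia admitted that Priya assumed an editor reported that Sofia hesitated earlier.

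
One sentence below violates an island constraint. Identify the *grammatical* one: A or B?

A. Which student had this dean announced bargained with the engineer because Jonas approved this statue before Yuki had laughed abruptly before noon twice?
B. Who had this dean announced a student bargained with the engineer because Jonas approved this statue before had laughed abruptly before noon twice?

In B, the wh-phrase is extracted from inside an adjunct island (introduced by "because"), which blocks movement.
In A, the extraction path crosses only that-complement boundaries, which are transparent.
So A is grammatical.

A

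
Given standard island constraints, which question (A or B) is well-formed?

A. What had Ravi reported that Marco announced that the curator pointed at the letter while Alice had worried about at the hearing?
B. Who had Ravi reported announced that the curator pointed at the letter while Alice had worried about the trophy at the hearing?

B

In A, the wh-phrase is extracted from inside an adjunct island (introduced by "while"), which blocks movement.
In B, the extraction path crosses only that-complement boundaries, which are transparent.
So B is grammatical.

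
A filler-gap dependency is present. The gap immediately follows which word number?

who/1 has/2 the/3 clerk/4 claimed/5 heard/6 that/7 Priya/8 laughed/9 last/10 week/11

The displaced element is "who" (word 1).
It is linked across 1 clause boundary (Ø).
It functions as the subject of "heard", so the gap sits immediately after word 5 ("claimed").
Base order: The clerk has claimed that who heard that Priya laughed last week.

5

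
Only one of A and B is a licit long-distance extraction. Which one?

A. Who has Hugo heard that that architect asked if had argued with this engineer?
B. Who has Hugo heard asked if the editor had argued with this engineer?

B

In A, the wh-phrase is extracted from inside a wh-island (introduced by "if"), which blocks movement.
In B, the extraction path crosses only that-complement boundaries, which are transparent.
So B is grammatical.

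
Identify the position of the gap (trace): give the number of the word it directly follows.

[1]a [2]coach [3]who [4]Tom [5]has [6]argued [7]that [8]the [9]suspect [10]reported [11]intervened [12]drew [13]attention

The displaced element is "a coach" (word 2).
It is linked across 2 clause boundaries (that → Ø).
It functions as the subject of "intervened", so the gap sits immediately after word 10 ("reported").
Base order: Tom has argued that the suspect reported a coach intervened.

10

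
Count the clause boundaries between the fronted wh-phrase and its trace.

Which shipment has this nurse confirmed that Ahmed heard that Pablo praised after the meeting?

2

"which shipment" is extracted from the object of "praised".
Boundaries crossed, outermost first: [that], [that] — 2 in total.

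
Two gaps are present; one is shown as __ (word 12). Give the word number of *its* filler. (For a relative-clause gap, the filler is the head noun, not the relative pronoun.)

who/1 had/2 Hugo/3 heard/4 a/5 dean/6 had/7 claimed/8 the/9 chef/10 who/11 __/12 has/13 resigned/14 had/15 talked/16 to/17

10

The marked gap is inside the relative clause, the subject of "resigned".
Its filler is the head noun "chef" (via "who"), at word 10.
(The other dependency links word 1 to a gap after word 17.)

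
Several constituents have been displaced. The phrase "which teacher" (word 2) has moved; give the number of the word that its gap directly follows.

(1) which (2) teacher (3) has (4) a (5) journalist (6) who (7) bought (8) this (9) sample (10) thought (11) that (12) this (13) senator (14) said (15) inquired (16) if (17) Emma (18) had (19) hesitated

The displaced element is "which teacher" (word 2).
It is linked across 2 clause boundaries (that → Ø).
It functions as the subject of "inquired", so the gap sits immediately after word 14 ("said").
Base order: A journalist who bought this sample has thought that this senator said that which teacher inquired if Emma had hesitated.

14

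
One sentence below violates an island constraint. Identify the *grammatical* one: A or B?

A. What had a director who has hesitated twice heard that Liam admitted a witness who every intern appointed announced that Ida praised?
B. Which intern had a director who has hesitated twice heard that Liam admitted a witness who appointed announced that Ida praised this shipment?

A

In B, the wh-phrase is extracted from inside a complex-NP island (relative clause) (introduced by "who"), which blocks movement.
In A, the extraction path crosses only that-complement boundaries, which are transparent.
So A is grammatical.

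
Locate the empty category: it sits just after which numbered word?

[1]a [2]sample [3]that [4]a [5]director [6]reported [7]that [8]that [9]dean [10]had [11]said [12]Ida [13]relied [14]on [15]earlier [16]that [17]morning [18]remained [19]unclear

14

The displaced element is "a sample" (word 2).
It is linked across 2 clause boundaries (that → Ø).
It functions as the object of the preposition "on" of "relied", so the gap sits immediately after word 14 ("on").
Base order: A director reported that that dean had said Ida relied on a sample earlier that morning.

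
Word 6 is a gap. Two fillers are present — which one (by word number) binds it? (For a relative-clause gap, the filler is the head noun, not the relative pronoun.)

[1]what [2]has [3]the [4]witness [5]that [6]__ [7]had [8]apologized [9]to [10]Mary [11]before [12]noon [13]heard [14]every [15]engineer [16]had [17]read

The marked gap is inside the relative clause, the subject of "apologized".
Its filler is the head noun "witness" (via "that"), at word 4.
(The other dependency links word 1 to a gap after word 17.)

4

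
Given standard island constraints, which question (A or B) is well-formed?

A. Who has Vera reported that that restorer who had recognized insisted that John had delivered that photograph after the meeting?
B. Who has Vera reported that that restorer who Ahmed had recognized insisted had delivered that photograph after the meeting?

In A, the wh-phrase is extracted from inside a complex-NP island (relative clause) (introduced by "who"), which blocks movement.
In B, the extraction path crosses only that-complement boundaries, which are transparent.
So B is grammatical.

B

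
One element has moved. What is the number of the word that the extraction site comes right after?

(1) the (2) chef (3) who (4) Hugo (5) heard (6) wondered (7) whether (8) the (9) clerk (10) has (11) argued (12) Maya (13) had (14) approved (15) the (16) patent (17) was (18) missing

The displaced element is "the chef" (word 2).
It is linked across 1 clause boundary (Ø).
It functions as the subject of "wondered", so the gap sits immediately after word 5 ("heard").
Base order: Hugo heard that the chef wondered whether the clerk has argued Maya had approved the patent.

5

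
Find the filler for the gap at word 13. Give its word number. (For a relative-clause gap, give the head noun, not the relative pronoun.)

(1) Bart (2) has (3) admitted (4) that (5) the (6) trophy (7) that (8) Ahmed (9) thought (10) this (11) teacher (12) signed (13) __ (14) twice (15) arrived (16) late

The gap at 13 is the object of "signed", inside a relative clause.
The relative pronoun is "that" (word 7); it is bound by the head noun immediately before it.
Its filler is the head noun "trophy", at word 6.

6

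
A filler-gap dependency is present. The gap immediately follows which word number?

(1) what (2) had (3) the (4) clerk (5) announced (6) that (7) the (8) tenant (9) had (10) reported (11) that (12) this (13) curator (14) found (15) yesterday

The displaced element is "what" (word 1).
It is linked across 2 clause boundaries (that → that).
It functions as the direct object of "found", so the gap sits immediately after word 14 ("found").
Base order: The clerk had announced that the tenant had reported that this curator found what yesterday.

14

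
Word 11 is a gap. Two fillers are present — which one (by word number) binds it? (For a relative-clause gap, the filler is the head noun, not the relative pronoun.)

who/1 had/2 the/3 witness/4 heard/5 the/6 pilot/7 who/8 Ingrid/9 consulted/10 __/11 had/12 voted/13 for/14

7

The marked gap is inside the relative clause, the direct object of "consulted".
Its filler is the head noun "pilot" (via "who"), at word 7.
(The other dependency links word 1 to a gap after word 14.)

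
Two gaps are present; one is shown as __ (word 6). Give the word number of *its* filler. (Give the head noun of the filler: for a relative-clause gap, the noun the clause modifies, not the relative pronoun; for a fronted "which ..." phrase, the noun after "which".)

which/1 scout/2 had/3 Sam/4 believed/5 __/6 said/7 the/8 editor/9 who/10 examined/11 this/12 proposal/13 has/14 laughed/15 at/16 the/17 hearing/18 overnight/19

The marked gap is the subject of "said".
Its filler is the fronted wh-phrase "which scout", at word 2.
(The other dependency links word 9 to a gap after word 10.)

2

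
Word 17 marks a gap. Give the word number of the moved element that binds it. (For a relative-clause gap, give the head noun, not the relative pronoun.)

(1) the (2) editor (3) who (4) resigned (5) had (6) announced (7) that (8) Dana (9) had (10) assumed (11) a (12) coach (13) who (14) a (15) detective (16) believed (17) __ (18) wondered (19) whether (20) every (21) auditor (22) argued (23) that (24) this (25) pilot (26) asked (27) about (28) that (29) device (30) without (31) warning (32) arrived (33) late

12

The gap at 17 is the subject of "wondered", inside a relative clause.
The relative pronoun is "who" (word 13); it is bound by the head noun immediately before it.
Its filler is the head noun "coach", at word 12.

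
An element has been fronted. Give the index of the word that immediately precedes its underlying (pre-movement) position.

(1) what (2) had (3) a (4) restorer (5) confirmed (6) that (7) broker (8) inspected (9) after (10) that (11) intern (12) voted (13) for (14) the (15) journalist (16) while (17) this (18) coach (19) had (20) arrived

The displaced element is "what" (word 1).
It is linked across 1 clause boundary (Ø).
It functions as the direct object of "inspected", so the gap sits immediately after word 8 ("inspected").
Base order: A restorer had confirmed that broker inspected what after that intern voted for the journalist while this coach had arrived.

8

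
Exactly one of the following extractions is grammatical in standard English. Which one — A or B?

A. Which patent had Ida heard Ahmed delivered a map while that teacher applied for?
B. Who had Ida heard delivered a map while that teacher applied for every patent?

B

In A, the wh-phrase is extracted from inside an adjunct island (introduced by "while"), which blocks movement.
In B, the extraction path crosses only that-complement boundaries, which are transparent.
So B is grammatical.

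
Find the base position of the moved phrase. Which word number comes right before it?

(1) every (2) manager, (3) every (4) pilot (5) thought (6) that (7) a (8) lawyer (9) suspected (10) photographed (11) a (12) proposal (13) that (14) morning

9

The displaced element is "every manager" (word 2).
It is linked across 2 clause boundaries (that → Ø).
It functions as the subject of "photographed", so the gap sits immediately after word 9 ("suspected").
Base order: Every pilot thought that a lawyer suspected that every manager photographed a proposal that morning.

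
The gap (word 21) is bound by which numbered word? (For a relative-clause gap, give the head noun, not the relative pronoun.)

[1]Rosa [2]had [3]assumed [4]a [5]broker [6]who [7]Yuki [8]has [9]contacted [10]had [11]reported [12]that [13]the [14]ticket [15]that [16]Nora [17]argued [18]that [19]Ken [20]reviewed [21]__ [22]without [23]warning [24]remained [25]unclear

The gap at 21 is the object of "reviewed", inside a relative clause.
The relative pronoun is "that" (word 15); it is bound by the head noun immediately before it.
Its filler is the head noun "ticket", at word 14.

14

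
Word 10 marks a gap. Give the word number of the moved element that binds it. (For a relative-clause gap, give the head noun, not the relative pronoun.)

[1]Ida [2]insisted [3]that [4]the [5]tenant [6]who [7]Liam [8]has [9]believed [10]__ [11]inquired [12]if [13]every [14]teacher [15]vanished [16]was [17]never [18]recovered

The gap at 10 is the subject of "inquired", inside a relative clause.
The relative pronoun is "who" (word 6); it is bound by the head noun immediately before it.
Its filler is the head noun "tenant", at word 5.

5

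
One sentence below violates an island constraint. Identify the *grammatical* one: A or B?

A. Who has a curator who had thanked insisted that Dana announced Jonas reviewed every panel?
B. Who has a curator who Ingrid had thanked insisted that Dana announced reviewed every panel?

B

In A, the wh-phrase is extracted from inside a complex-NP island (relative clause) (introduced by "who"), which blocks movement.
In B, the extraction path crosses only that-complement boundaries, which are transparent.
So B is grammatical.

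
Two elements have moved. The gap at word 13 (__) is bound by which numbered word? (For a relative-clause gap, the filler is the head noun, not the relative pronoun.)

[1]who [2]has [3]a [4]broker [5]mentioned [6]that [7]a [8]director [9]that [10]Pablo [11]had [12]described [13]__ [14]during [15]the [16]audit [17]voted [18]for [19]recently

The marked gap is inside the relative clause, the direct object of "described".
Its filler is the head noun "director" (via "that"), at word 8.
(The other dependency links word 1 to a gap after word 18.)

8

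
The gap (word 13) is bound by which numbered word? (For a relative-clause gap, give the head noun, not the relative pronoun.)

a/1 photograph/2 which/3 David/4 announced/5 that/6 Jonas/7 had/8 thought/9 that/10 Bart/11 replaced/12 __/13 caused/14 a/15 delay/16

The gap at 13 is the object of "replaced", inside a relative clause.
The relative pronoun is "which" (word 3); it is bound by the head noun immediately before it.
Its filler is the head noun "photograph", at word 2.

2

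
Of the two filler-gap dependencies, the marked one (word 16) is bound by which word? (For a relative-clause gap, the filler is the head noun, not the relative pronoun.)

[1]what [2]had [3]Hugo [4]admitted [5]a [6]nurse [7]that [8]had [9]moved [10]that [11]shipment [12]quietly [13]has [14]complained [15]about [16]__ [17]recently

The marked gap is the object of the preposition "about" of "complained".
Its filler is the fronted wh-phrase "what", at word 1.
(The other dependency links word 6 to a gap after word 7.)

1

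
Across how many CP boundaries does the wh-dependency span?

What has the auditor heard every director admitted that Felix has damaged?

2

"what" is extracted from the object of "damaged".
Boundaries crossed, outermost first: [Ø], [that] — 2 in total.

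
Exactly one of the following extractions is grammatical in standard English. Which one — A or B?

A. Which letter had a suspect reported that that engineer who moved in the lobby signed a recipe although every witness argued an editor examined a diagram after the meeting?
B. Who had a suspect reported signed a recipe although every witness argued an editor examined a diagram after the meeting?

B

In A, the wh-phrase is extracted from inside a complex-NP island (relative clause) (introduced by "who"), which blocks movement.
In B, the extraction path crosses only that-complement boundaries, which are transparent.
So B is grammatical.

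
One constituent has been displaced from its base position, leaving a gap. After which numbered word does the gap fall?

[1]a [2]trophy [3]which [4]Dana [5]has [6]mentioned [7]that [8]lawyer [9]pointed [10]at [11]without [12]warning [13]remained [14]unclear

The displaced element is "a trophy" (word 2).
It is linked across 1 clause boundary (Ø).
It functions as the object of the preposition "at" of "pointed", so the gap sits immediately after word 10 ("at").
Base order: Dana has mentioned that lawyer pointed at a trophy without warning.

10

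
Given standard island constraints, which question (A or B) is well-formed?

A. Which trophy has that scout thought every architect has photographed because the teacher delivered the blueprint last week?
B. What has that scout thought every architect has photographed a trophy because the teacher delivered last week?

In B, the wh-phrase is extracted from inside an adjunct island (introduced by "because"), which blocks movement.
In A, the extraction path crosses only that-complement boundaries, which are transparent.
So A is grammatical.

A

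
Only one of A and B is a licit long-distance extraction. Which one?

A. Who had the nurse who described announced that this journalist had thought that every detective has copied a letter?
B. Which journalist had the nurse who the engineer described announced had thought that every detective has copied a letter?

B

In A, the wh-phrase is extracted from inside a complex-NP island (relative clause) (introduced by "who"), which blocks movement.
In B, the extraction path crosses only that-complement boundaries, which are transparent.
So B is grammatical.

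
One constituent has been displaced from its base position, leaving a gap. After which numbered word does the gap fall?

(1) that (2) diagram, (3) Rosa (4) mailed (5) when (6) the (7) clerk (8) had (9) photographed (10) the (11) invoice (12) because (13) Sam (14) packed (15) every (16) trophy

The displaced element is "that diagram" (word 2).
It functions as the direct object of "mailed", so the gap sits immediately after word 4 ("mailed").
Base order: Rosa mailed that diagram when the clerk had photographed the invoice because Sam packed every trophy.

4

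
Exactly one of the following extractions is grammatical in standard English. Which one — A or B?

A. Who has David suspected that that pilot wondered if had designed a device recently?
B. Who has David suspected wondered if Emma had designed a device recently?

B

In A, the wh-phrase is extracted from inside a wh-island (introduced by "if"), which blocks movement.
In B, the extraction path crosses only that-complement boundaries, which are transparent.
So B is grammatical.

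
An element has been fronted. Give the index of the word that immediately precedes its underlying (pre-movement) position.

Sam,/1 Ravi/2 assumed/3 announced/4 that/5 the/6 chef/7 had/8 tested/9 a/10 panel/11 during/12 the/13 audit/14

The displaced element is "Sam" (word 1).
It is linked across 1 clause boundary (Ø).
It functions as the subject of "announced", so the gap sits immediately after word 3 ("assumed").
Base order: Ravi assumed that Sam announced that the chef had tested a panel during the audit.

3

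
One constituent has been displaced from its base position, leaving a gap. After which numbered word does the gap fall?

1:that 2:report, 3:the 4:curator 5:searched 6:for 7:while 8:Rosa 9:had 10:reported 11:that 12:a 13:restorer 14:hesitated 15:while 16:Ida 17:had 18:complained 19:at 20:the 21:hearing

6

The displaced element is "that report" (word 2).
It functions as the object of the preposition "for" of "searched", so the gap sits immediately after word 6 ("for").
Base order: The curator searched for that report while Rosa had reported that a restorer hesitated while Ida had complained at the hearing.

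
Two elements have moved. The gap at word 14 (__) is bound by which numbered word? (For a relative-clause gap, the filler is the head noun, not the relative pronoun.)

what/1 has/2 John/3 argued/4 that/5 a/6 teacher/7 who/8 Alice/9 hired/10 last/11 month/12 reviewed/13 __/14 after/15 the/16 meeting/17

1

The marked gap is the direct object of "reviewed".
Its filler is the fronted wh-phrase "what", at word 1.
(The other dependency links word 7 to a gap after word 10.)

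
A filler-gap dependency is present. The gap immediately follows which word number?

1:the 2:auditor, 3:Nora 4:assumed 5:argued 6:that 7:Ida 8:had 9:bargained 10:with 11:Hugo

4

The displaced element is "the auditor" (word 2).
It is linked across 1 clause boundary (Ø).
It functions as the subject of "argued", so the gap sits immediately after word 4 ("assumed").
Base order: Nora assumed that the auditor argued that Ida had bargained with Hugo.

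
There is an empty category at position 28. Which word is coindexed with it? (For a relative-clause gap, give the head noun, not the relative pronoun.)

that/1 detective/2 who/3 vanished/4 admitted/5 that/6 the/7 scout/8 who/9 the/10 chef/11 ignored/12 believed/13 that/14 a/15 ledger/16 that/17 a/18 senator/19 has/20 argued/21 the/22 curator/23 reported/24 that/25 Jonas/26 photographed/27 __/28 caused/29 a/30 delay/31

The gap at 28 is the object of "photographed", inside a relative clause.
The relative pronoun is "that" (word 17); it is bound by the head noun immediately before it.
Its filler is the head noun "ledger", at word 16.

16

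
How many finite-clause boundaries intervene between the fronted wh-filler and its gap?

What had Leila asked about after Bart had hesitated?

0

"what" originates inside the matrix clause — no clause boundary is crossed.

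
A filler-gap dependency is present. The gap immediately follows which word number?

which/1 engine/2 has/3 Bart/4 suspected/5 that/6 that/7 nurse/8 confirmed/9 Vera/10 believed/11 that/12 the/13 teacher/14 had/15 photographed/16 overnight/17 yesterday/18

16

The displaced element is "which engine" (word 2).
It is linked across 3 clause boundaries (that → Ø → that).
It functions as the direct object of "photographed", so the gap sits immediately after word 16 ("photographed").
Base order: Bart has suspected that that nurse confirmed Vera believed that the teacher had photographed which engine overnight yesterday.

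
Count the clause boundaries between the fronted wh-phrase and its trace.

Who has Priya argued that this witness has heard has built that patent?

"who" is extracted from the subject of "built".
Boundaries crossed, outermost first: [that], [Ø] — 2 in total.

2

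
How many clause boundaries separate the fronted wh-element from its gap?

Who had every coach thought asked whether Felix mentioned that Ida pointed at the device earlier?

"who" is extracted from the subject of "asked".
Boundaries crossed, outermost first: [Ø] — 1 in total.

1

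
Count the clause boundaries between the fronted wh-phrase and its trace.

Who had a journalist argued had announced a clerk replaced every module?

1

"who" is extracted from the subject of "announced".
Boundaries crossed, outermost first: [Ø] — 1 in total.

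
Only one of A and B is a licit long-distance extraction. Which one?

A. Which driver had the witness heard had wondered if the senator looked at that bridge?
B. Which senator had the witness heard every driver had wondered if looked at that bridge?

In B, the wh-phrase is extracted from inside a wh-island (introduced by "if"), which blocks movement.
In A, the extraction path crosses only that-complement boundaries, which are transparent.
So A is grammatical.

A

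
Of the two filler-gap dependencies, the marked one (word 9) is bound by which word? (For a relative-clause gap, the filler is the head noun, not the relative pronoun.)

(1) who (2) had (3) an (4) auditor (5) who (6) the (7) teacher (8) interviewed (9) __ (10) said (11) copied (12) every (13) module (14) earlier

4

The marked gap is inside the relative clause, the direct object of "interviewed".
Its filler is the head noun "auditor" (via "who"), at word 4.
(The other dependency links word 1 to a gap after word 10.)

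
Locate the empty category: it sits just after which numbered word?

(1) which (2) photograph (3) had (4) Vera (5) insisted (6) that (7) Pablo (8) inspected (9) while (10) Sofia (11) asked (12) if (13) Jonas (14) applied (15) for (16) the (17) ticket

The displaced element is "which photograph" (word 2).
It is linked across 1 clause boundary (that).
It functions as the direct object of "inspected", so the gap sits immediately after word 8 ("inspected").
Base order: Vera had insisted that Pablo inspected which photograph while Sofia asked if Jonas applied for the ticket.

8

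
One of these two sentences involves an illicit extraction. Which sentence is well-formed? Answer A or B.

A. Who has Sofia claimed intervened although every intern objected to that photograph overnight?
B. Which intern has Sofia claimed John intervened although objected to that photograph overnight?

In B, the wh-phrase is extracted from inside an adjunct island (introduced by "although"), which blocks movement.
In A, the extraction path crosses only that-complement boundaries, which are transparent.
So A is grammatical.

A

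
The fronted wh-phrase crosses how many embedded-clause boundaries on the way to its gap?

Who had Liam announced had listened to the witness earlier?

1

"who" is extracted from the subject of "listened".
Boundaries crossed, outermost first: [Ø] — 1 in total.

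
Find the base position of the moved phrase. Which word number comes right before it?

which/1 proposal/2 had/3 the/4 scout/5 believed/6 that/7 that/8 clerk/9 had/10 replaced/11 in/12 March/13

The displaced element is "which proposal" (word 2).
It is linked across 1 clause boundary (that).
It functions as the direct object of "replaced", so the gap sits immediately after word 11 ("replaced").
Base order: The scout had believed that that clerk had replaced which proposal in March.

11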